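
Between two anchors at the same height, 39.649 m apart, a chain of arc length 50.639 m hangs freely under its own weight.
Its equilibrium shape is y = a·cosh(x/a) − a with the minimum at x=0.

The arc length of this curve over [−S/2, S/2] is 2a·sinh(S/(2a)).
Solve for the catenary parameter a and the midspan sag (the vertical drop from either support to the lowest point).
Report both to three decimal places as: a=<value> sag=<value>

seed: a₀ = √(S³/(24(L−S))) = √(39.649³/(24·10.990)) = 15.372478
iter 1: u=1.289610  f(a)=+9.509e-01  f'(a)=-1.682e+00  a ← 15.372478 − (+9.509e-01/-1.682e+00) = 15.937757
iter 2: u=1.243870  f(a)=+5.497e-02  f'(a)=-1.493e+00  a ← 15.937757 − (+5.497e-02/-1.493e+00) = 15.974578
iter 3: u=1.241003  f(a)=+2.086e-04  f'(a)=-1.482e+00  a ← 15.974578 − (+2.086e-04/-1.482e+00) = 15.974719
iter 4: u=1.240992  f(a)=+3.030e-09  f'(a)=-1.481e+00  a ← 15.974719 − (+3.030e-09/-1.481e+00) = 15.974719
iter 5: u=1.240992  f(a)=+7.105e-15  f'(a)=-1.481e+00  a ← 15.974719 − (+7.105e-15/-1.481e+00) = 15.974719
converged: |Δa| < 1e-12 after 5 iterations
sag = a·(cosh(S/(2a)) − 1) = 15.974719·(cosh(1.240992) − 1) = 13.963029
T_max/T_min = cosh(S/(2a)) = 1.874070

a=15.975 sag=13.963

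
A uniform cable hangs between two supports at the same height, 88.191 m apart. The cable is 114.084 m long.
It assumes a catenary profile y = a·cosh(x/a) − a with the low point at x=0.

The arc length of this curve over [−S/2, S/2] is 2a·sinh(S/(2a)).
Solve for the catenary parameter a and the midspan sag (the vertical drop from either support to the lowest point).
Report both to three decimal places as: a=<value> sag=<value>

a=34.597 sag=32.117

seed: a₀ = √(S³/(24(L−S))) = √(88.191³/(24·25.893)) = 33.223057
iter 1: u=1.327256  f(a)=+2.379e+00  f'(a)=-1.851e+00  a ← 33.223057 − (+2.379e+00/-1.851e+00) = 34.508026
iter 2: u=1.277833  f(a)=+1.450e-01  f'(a)=-1.632e+00  a ← 34.508026 − (+1.450e-01/-1.632e+00) = 34.596864
iter 3: u=1.274552  f(a)=+6.157e-04  f'(a)=-1.618e+00  a ← 34.596864 − (+6.157e-04/-1.618e+00) = 34.597244
iter 4: u=1.274538  f(a)=+1.121e-08  f'(a)=-1.618e+00  a ← 34.597244 − (+1.121e-08/-1.618e+00) = 34.597244
iter 5: u=1.274538  f(a)=+0.000e+00  f'(a)=-1.618e+00  a ← 34.597244 − (+0.000e+00/-1.618e+00) = 34.597244
converged: |Δa| < 1e-12 after 5 iterations
sag = a·(cosh(S/(2a)) − 1) = 34.597244·(cosh(1.274538) − 1) = 32.116765
T_max/T_min = cosh(S/(2a)) = 1.928304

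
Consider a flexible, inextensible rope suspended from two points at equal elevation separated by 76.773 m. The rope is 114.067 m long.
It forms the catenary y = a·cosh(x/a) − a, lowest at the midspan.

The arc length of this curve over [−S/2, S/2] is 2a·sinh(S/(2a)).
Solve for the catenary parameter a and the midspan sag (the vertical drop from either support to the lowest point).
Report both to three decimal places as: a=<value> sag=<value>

seed: a₀ = √(S³/(24(L−S))) = √(76.773³/(24·37.294)) = 22.484729
iter 1: u=1.707225  f(a)=+5.828e+00  f'(a)=-4.390e+00  a ← 22.484729 − (+5.828e+00/-4.390e+00) = 23.812111
iter 2: u=1.612058  f(a)=+5.559e-01  f'(a)=-3.589e+00  a ← 23.812111 − (+5.559e-01/-3.589e+00) = 23.966994
iter 3: u=1.601640  f(a)=+6.237e-03  f'(a)=-3.509e+00  a ← 23.966994 − (+6.237e-03/-3.509e+00) = 23.968771
iter 4: u=1.601521  f(a)=+8.045e-07  f'(a)=-3.508e+00  a ← 23.968771 − (+8.045e-07/-3.508e+00) = 23.968772
iter 5: u=1.601521  f(a)=+0.000e+00  f'(a)=-3.508e+00  a ← 23.968772 − (+0.000e+00/-3.508e+00) = 23.968772
converged: |Δa| < 1e-12 after 5 iterations
sag = a·(cosh(S/(2a)) − 1) = 23.968772·(cosh(1.601521) − 1) = 37.896583
T_max/T_min = cosh(S/(2a)) = 2.581082

a=23.969 sag=37.897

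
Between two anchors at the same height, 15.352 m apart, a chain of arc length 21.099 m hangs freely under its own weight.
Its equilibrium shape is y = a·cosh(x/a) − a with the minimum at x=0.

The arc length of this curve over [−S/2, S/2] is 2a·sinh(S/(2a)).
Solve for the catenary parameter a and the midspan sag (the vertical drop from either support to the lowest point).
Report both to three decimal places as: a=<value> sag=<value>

seed: a₀ = √(S³/(24(L−S))) = √(15.352³/(24·5.747)) = 5.121784
iter 1: u=1.498697  f(a)=+6.810e-01  f'(a)=-2.790e+00  a ← 5.121784 − (+6.810e-01/-2.790e+00) = 5.365849
iter 2: u=1.430528  f(a)=+5.171e-02  f'(a)=-2.381e+00  a ← 5.365849 − (+5.171e-02/-2.381e+00) = 5.387562
iter 3: u=1.424763  f(a)=+3.522e-04  f'(a)=-2.349e+00  a ← 5.387562 − (+3.522e-04/-2.349e+00) = 5.387712
iter 4: u=1.424724  f(a)=+1.658e-08  f'(a)=-2.349e+00  a ← 5.387712 − (+1.658e-08/-2.349e+00) = 5.387712
iter 5: u=1.424724  f(a)=+3.553e-15  f'(a)=-2.349e+00  a ← 5.387712 − (+3.553e-15/-2.349e+00) = 5.387712
converged: |Δa| < 1e-12 after 5 iterations
sag = a·(cosh(S/(2a)) − 1) = 5.387712·(cosh(1.424724) − 1) = 6.457937
T_max/T_min = cosh(S/(2a)) = 2.198642

a=5.388 sag=6.458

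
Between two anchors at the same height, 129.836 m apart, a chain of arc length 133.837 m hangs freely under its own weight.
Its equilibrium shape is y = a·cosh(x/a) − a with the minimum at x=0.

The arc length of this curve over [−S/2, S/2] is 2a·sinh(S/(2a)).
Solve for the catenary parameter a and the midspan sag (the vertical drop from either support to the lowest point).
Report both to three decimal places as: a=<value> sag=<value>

seed: a₀ = √(S³/(24(L−S))) = √(129.836³/(24·4.001)) = 150.974220
iter 1: u=0.429994  f(a)=+3.715e-02  f'(a)=-5.399e-02  a ← 150.974220 − (+3.715e-02/-5.399e-02) = 151.662351
iter 2: u=0.428043  f(a)=+2.555e-04  f'(a)=-5.325e-02  a ← 151.662351 − (+2.555e-04/-5.325e-02) = 151.667150
iter 3: u=0.428029  f(a)=+1.228e-08  f'(a)=-5.324e-02  a ← 151.667150 − (+1.228e-08/-5.324e-02) = 151.667150
iter 4: u=0.428029  f(a)=-2.842e-14  f'(a)=-5.324e-02  a ← 151.667150 − (-2.842e-14/-5.324e-02) = 151.667150
converged: |Δa| < 1e-12 after 4 iterations
sag = a·(cosh(S/(2a)) − 1) = 151.667150·(cosh(0.428029) − 1) = 14.106823
T_max/T_min = cosh(S/(2a)) = 1.093012

a=151.667 sag=14.107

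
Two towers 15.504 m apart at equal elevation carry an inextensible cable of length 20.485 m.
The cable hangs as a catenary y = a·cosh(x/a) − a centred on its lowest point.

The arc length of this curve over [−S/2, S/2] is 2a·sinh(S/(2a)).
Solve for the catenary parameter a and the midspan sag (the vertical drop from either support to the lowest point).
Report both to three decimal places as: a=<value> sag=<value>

a=5.835 sag=5.953

seed: a₀ = √(S³/(24(L−S))) = √(15.504³/(24·4.981)) = 5.583439
iter 1: u=1.388392  f(a)=+5.027e-01  f'(a)=-2.153e+00  a ← 5.583439 − (+5.027e-01/-2.153e+00) = 5.816967
iter 2: u=1.332653  f(a)=+3.326e-02  f'(a)=-1.876e+00  a ← 5.816967 − (+3.326e-02/-1.876e+00) = 5.834692
iter 3: u=1.328605  f(a)=+1.684e-04  f'(a)=-1.857e+00  a ← 5.834692 − (+1.684e-04/-1.857e+00) = 5.834783
iter 4: u=1.328584  f(a)=+4.365e-09  f'(a)=-1.857e+00  a ← 5.834783 − (+4.365e-09/-1.857e+00) = 5.834783
iter 5: u=1.328584  f(a)=-3.553e-15  f'(a)=-1.857e+00  a ← 5.834783 − (-3.553e-15/-1.857e+00) = 5.834783
converged: |Δa| < 1e-12 after 5 iterations
sag = a·(cosh(S/(2a)) − 1) = 5.834783·(cosh(1.328584) − 1) = 5.953071
T_max/T_min = cosh(S/(2a)) = 2.020273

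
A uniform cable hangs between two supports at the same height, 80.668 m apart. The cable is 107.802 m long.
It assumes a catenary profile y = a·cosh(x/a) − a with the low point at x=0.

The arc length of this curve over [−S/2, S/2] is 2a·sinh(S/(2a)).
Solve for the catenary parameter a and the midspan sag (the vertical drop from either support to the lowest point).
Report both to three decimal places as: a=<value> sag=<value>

seed: a₀ = √(S³/(24(L−S))) = √(80.668³/(24·27.134)) = 28.391570
iter 1: u=1.420633  f(a)=+2.873e+00  f'(a)=-2.326e+00  a ← 28.391570 − (+2.873e+00/-2.326e+00) = 29.626895
iter 2: u=1.361398  f(a)=+1.982e-01  f'(a)=-2.015e+00  a ← 29.626895 − (+1.982e-01/-2.015e+00) = 29.725232
iter 3: u=1.356894  f(a)=+1.097e-03  f'(a)=-1.993e+00  a ← 29.725232 − (+1.097e-03/-1.993e+00) = 29.725782
iter 4: u=1.356869  f(a)=+3.403e-08  f'(a)=-1.993e+00  a ← 29.725782 − (+3.403e-08/-1.993e+00) = 29.725782
iter 5: u=1.356869  f(a)=-1.421e-14  f'(a)=-1.993e+00  a ← 29.725782 − (-1.421e-14/-1.993e+00) = 29.725782
converged: |Δa| < 1e-12 after 5 iterations
sag = a·(cosh(S/(2a)) − 1) = 29.725782·(cosh(1.356869) − 1) = 31.828583
T_max/T_min = cosh(S/(2a)) = 2.070740

a=29.726 sag=31.829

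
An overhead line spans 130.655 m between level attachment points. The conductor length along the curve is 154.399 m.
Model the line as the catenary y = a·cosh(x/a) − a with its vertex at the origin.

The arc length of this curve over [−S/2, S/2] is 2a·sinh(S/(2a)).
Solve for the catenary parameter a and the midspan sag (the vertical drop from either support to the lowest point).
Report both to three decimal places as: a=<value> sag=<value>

seed: a₀ = √(S³/(24(L−S))) = √(130.655³/(24·23.744)) = 62.561404
iter 1: u=1.044214  f(a)=+1.329e+00  f'(a)=-8.451e-01  a ← 62.561404 − (+1.329e+00/-8.451e-01) = 64.133521
iter 2: u=1.018617  f(a)=+5.173e-02  f'(a)=-7.805e-01  a ← 64.133521 − (+5.173e-02/-7.805e-01) = 64.199801
iter 3: u=1.017565  f(a)=+8.545e-05  f'(a)=-7.779e-01  a ← 64.199801 − (+8.545e-05/-7.779e-01) = 64.199910
iter 4: u=1.017564  f(a)=+2.340e-10  f'(a)=-7.779e-01  a ← 64.199910 − (+2.340e-10/-7.779e-01) = 64.199910
iter 5: u=1.017564  f(a)=+2.842e-14  f'(a)=-7.779e-01  a ← 64.199910 − (+2.842e-14/-7.779e-01) = 64.199910
converged: |Δa| < 1e-12 after 5 iterations
sag = a·(cosh(S/(2a)) − 1) = 64.199910·(cosh(1.017564) − 1) = 36.206221
T_max/T_min = cosh(S/(2a)) = 1.563961

a=64.200 sag=36.206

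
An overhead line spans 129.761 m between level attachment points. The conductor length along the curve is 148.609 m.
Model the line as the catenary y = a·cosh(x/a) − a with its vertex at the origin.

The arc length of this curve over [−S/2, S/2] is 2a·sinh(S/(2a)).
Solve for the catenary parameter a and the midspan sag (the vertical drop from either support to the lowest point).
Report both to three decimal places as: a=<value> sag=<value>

a=70.965 sag=31.783

seed: a₀ = √(S³/(24(L−S))) = √(129.761³/(24·18.848)) = 69.498914
iter 1: u=0.933547  f(a)=+8.386e-01  f'(a)=-5.912e-01  a ← 69.498914 − (+8.386e-01/-5.912e-01) = 70.917409
iter 2: u=0.914874  f(a)=+2.636e-02  f'(a)=-5.545e-01  a ← 70.917409 − (+2.636e-02/-5.545e-01) = 70.964947
iter 3: u=0.914261  f(a)=+2.792e-05  f'(a)=-5.533e-01  a ← 70.964947 − (+2.792e-05/-5.533e-01) = 70.964998
iter 4: u=0.914261  f(a)=+3.143e-11  f'(a)=-5.533e-01  a ← 70.964998 − (+3.143e-11/-5.533e-01) = 70.964998
converged: |Δa| < 1e-12 after 4 iterations
sag = a·(cosh(S/(2a)) − 1) = 70.964998·(cosh(0.914261) − 1) = 31.783188
T_max/T_min = cosh(S/(2a)) = 1.447871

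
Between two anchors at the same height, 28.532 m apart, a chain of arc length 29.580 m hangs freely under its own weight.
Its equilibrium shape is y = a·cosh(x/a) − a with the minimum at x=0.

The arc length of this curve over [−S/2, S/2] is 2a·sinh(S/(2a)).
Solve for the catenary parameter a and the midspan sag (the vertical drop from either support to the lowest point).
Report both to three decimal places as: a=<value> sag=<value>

a=30.555 sag=3.391

seed: a₀ = √(S³/(24(L−S))) = √(28.532³/(24·1.048)) = 30.388696
iter 1: u=0.469451  f(a)=+1.161e-02  f'(a)=-7.051e-02  a ← 30.388696 − (+1.161e-02/-7.051e-02) = 30.553349
iter 2: u=0.466921  f(a)=+9.503e-05  f'(a)=-6.936e-02  a ← 30.553349 − (+9.503e-05/-6.936e-02) = 30.554719
iter 3: u=0.466900  f(a)=+6.484e-09  f'(a)=-6.935e-02  a ← 30.554719 − (+6.484e-09/-6.935e-02) = 30.554720
iter 4: u=0.466900  f(a)=+3.553e-15  f'(a)=-6.935e-02  a ← 30.554720 − (+3.553e-15/-6.935e-02) = 30.554720
converged: |Δa| < 1e-12 after 4 iterations
sag = a·(cosh(S/(2a)) − 1) = 30.554720·(cosh(0.466900) − 1) = 3.391340
T_max/T_min = cosh(S/(2a)) = 1.110992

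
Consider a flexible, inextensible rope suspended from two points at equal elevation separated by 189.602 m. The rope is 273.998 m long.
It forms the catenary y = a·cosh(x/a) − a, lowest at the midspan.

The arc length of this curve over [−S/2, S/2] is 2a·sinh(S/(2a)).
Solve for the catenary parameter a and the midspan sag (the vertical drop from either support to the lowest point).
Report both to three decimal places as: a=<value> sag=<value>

seed: a₀ = √(S³/(24(L−S))) = √(189.602³/(24·84.396)) = 58.009326
iter 1: u=1.634237  f(a)=+1.201e+01  f'(a)=-3.765e+00  a ← 58.009326 − (+1.201e+01/-3.765e+00) = 61.200459
iter 2: u=1.549024  f(a)=+1.063e+00  f'(a)=-3.126e+00  a ← 61.200459 − (+1.063e+00/-3.126e+00) = 61.540408
iter 3: u=1.540468  f(a)=+1.009e-02  f'(a)=-3.067e+00  a ← 61.540408 − (+1.009e-02/-3.067e+00) = 61.543700
iter 4: u=1.540385  f(a)=+9.301e-07  f'(a)=-3.066e+00  a ← 61.543700 − (+9.301e-07/-3.066e+00) = 61.543700
iter 5: u=1.540385  f(a)=+0.000e+00  f'(a)=-3.066e+00  a ← 61.543700 − (+0.000e+00/-3.066e+00) = 61.543700
converged: |Δa| < 1e-12 after 5 iterations
sag = a·(cosh(S/(2a)) − 1) = 61.543700·(cosh(1.540385) − 1) = 88.644026
T_max/T_min = cosh(S/(2a)) = 2.440343

a=61.544 sag=88.644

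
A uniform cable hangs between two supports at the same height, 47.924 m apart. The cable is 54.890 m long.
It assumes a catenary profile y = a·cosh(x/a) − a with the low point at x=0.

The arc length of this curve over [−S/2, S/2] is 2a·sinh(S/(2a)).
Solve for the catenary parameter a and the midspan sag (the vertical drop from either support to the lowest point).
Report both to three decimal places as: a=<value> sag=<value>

a=26.200 sag=11.743

seed: a₀ = √(S³/(24(L−S))) = √(47.924³/(24·6.966)) = 25.658557
iter 1: u=0.933879  f(a)=+3.101e-01  f'(a)=-5.918e-01  a ← 25.658557 − (+3.101e-01/-5.918e-01) = 26.182606
iter 2: u=0.915188  f(a)=+9.756e-03  f'(a)=-5.551e-01  a ← 26.182606 − (+9.756e-03/-5.551e-01) = 26.200181
iter 3: u=0.914574  f(a)=+1.035e-05  f'(a)=-5.539e-01  a ← 26.200181 − (+1.035e-05/-5.539e-01) = 26.200200
iter 4: u=0.914573  f(a)=+1.167e-11  f'(a)=-5.539e-01  a ← 26.200200 − (+1.167e-11/-5.539e-01) = 26.200200
converged: |Δa| < 1e-12 after 4 iterations
sag = a·(cosh(S/(2a)) − 1) = 26.200200·(cosh(0.914573) − 1) = 11.742896
T_max/T_min = cosh(S/(2a)) = 1.448199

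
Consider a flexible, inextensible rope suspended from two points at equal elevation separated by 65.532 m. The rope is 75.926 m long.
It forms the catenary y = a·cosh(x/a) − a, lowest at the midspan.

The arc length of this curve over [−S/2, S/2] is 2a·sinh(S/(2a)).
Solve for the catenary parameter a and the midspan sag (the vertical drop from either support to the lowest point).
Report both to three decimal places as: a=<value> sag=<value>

a=34.359 sag=16.844

seed: a₀ = √(S³/(24(L−S))) = √(65.532³/(24·10.394)) = 33.587924
iter 1: u=0.975529  f(a)=+5.059e-01  f'(a)=-6.798e-01  a ← 33.587924 − (+5.059e-01/-6.798e-01) = 34.332106
iter 2: u=0.954384  f(a)=+1.730e-02  f'(a)=-6.341e-01  a ← 34.332106 − (+1.730e-02/-6.341e-01) = 34.359395
iter 3: u=0.953626  f(a)=+2.183e-05  f'(a)=-6.325e-01  a ← 34.359395 − (+2.183e-05/-6.325e-01) = 34.359429
iter 4: u=0.953625  f(a)=+3.483e-11  f'(a)=-6.325e-01  a ← 34.359429 − (+3.483e-11/-6.325e-01) = 34.359429
iter 5: u=0.953625  f(a)=+0.000e+00  f'(a)=-6.325e-01  a ← 34.359429 − (+0.000e+00/-6.325e-01) = 34.359429
converged: |Δa| < 1e-12 after 5 iterations
sag = a·(cosh(S/(2a)) − 1) = 34.359429·(cosh(0.953625) − 1) = 16.843693
T_max/T_min = cosh(S/(2a)) = 1.490220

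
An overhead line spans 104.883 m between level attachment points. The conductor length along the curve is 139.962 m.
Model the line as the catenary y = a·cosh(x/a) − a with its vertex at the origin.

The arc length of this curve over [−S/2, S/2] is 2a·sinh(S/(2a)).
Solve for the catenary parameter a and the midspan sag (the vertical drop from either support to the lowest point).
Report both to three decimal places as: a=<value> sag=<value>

seed: a₀ = √(S³/(24(L−S))) = √(104.883³/(24·35.079)) = 37.019319
iter 1: u=1.416598  f(a)=+3.693e+00  f'(a)=-2.304e+00  a ← 37.019319 − (+3.693e+00/-2.304e+00) = 38.622201
iter 2: u=1.357807  f(a)=+2.534e-01  f'(a)=-1.998e+00  a ← 38.622201 − (+2.534e-01/-1.998e+00) = 38.749046
iter 3: u=1.353362  f(a)=+1.387e-03  f'(a)=-1.976e+00  a ← 38.749046 − (+1.387e-03/-1.976e+00) = 38.749748
iter 4: u=1.353338  f(a)=+4.209e-08  f'(a)=-1.976e+00  a ← 38.749748 − (+4.209e-08/-1.976e+00) = 38.749748
iter 5: u=1.353338  f(a)=+0.000e+00  f'(a)=-1.976e+00  a ← 38.749748 − (+0.000e+00/-1.976e+00) = 38.749748
converged: |Δa| < 1e-12 after 5 iterations
sag = a·(cosh(S/(2a)) − 1) = 38.749748·(cosh(1.353338) − 1) = 41.243272
T_max/T_min = cosh(S/(2a)) = 2.064349

a=38.750 sag=41.243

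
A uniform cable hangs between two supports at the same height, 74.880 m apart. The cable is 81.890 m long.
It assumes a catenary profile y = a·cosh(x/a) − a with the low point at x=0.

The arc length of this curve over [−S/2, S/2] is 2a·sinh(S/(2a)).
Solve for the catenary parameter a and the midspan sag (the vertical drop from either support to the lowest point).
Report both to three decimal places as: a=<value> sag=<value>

a=50.642 sag=14.482

seed: a₀ = √(S³/(24(L−S))) = √(74.880³/(24·7.010)) = 49.955594
iter 1: u=0.749466  f(a)=+1.995e-01  f'(a)=-2.967e-01  a ← 49.955594 − (+1.995e-01/-2.967e-01) = 50.628013
iter 2: u=0.739512  f(a)=+4.100e-03  f'(a)=-2.847e-01  a ← 50.628013 − (+4.100e-03/-2.847e-01) = 50.642417
iter 3: u=0.739301  f(a)=+1.812e-06  f'(a)=-2.844e-01  a ← 50.642417 − (+1.812e-06/-2.844e-01) = 50.642424
iter 4: u=0.739301  f(a)=+3.553e-13  f'(a)=-2.844e-01  a ← 50.642424 − (+3.553e-13/-2.844e-01) = 50.642424
converged: |Δa| < 1e-12 after 4 iterations
sag = a·(cosh(S/(2a)) − 1) = 50.642424·(cosh(0.739301) − 1) = 14.481674
T_max/T_min = cosh(S/(2a)) = 1.285959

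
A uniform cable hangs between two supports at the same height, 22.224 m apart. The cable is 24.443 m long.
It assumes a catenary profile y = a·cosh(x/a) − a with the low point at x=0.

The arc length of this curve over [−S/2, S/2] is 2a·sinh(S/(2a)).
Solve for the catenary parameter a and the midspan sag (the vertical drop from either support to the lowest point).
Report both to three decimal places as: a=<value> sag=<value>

a=14.567 sag=4.448

seed: a₀ = √(S³/(24(L−S))) = √(22.224³/(24·2.219)) = 14.356516
iter 1: u=0.774004  f(a)=+6.742e-02  f'(a)=-3.280e-01  a ← 14.356516 − (+6.742e-02/-3.280e-01) = 14.562048
iter 2: u=0.763079  f(a)=+1.475e-03  f'(a)=-3.138e-01  a ← 14.562048 − (+1.475e-03/-3.138e-01) = 14.566749
iter 3: u=0.762833  f(a)=+7.412e-07  f'(a)=-3.135e-01  a ← 14.566749 − (+7.412e-07/-3.135e-01) = 14.566751
iter 4: u=0.762833  f(a)=+1.812e-13  f'(a)=-3.135e-01  a ← 14.566751 − (+1.812e-13/-3.135e-01) = 14.566751
converged: |Δa| < 1e-12 after 4 iterations
sag = a·(cosh(S/(2a)) − 1) = 14.566751·(cosh(0.762833) − 1) = 4.447856
T_max/T_min = cosh(S/(2a)) = 1.305343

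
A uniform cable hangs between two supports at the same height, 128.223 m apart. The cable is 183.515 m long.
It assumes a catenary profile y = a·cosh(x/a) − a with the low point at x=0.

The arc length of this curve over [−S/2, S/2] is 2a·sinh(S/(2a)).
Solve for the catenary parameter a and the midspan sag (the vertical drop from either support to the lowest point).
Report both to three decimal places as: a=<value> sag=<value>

a=42.216 sag=58.787

seed: a₀ = √(S³/(24(L−S))) = √(128.223³/(24·55.292)) = 39.857690
iter 1: u=1.608510  f(a)=+7.610e+00  f'(a)=-3.562e+00  a ← 39.857690 − (+7.610e+00/-3.562e+00) = 41.994100
iter 2: u=1.526679  f(a)=+6.547e-01  f'(a)=-2.973e+00  a ← 41.994100 − (+6.547e-01/-2.973e+00) = 42.214291
iter 3: u=1.518716  f(a)=+5.853e-03  f'(a)=-2.920e+00  a ← 42.214291 − (+5.853e-03/-2.920e+00) = 42.216295
iter 4: u=1.518643  f(a)=+4.771e-07  f'(a)=-2.920e+00  a ← 42.216295 − (+4.771e-07/-2.920e+00) = 42.216296
iter 5: u=1.518643  f(a)=+2.842e-14  f'(a)=-2.920e+00  a ← 42.216296 − (+2.842e-14/-2.920e+00) = 42.216296
converged: |Δa| < 1e-12 after 5 iterations
sag = a·(cosh(S/(2a)) − 1) = 42.216296·(cosh(1.518643) − 1) = 58.786944
T_max/T_min = cosh(S/(2a)) = 2.392518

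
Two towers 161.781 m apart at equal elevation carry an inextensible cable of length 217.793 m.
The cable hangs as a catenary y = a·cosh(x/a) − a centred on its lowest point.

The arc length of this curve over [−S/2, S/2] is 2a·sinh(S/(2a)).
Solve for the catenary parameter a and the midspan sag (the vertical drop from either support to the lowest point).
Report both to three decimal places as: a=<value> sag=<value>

a=58.833 sag=64.940

seed: a₀ = √(S³/(24(L−S))) = √(161.781³/(24·56.012)) = 56.123547
iter 1: u=1.441293  f(a)=+6.114e+00  f'(a)=-2.443e+00  a ← 56.123547 − (+6.114e+00/-2.443e+00) = 58.626566
iter 2: u=1.379758  f(a)=+4.328e-01  f'(a)=-2.108e+00  a ← 58.626566 − (+4.328e-01/-2.108e+00) = 58.831882
iter 3: u=1.374943  f(a)=+2.534e-03  f'(a)=-2.083e+00  a ← 58.831882 − (+2.534e-03/-2.083e+00) = 58.833098
iter 4: u=1.374915  f(a)=+8.800e-08  f'(a)=-2.083e+00  a ← 58.833098 − (+8.800e-08/-2.083e+00) = 58.833098
iter 5: u=1.374915  f(a)=-2.842e-14  f'(a)=-2.083e+00  a ← 58.833098 − (-2.842e-14/-2.083e+00) = 58.833098
converged: |Δa| < 1e-12 after 5 iterations
sag = a·(cosh(S/(2a)) − 1) = 58.833098·(cosh(1.374915) − 1) = 64.940005
T_max/T_min = cosh(S/(2a)) = 2.103801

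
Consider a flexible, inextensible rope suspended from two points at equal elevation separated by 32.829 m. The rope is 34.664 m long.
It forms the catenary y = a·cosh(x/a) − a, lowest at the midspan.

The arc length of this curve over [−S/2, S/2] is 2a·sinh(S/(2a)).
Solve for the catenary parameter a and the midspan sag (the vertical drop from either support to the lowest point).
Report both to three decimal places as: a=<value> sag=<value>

seed: a₀ = √(S³/(24(L−S))) = √(32.829³/(24·1.835)) = 28.344110
iter 1: u=0.579115  f(a)=+3.102e-02  f'(a)=-1.339e-01  a ← 28.344110 − (+3.102e-02/-1.339e-01) = 28.575800
iter 2: u=0.574420  f(a)=+3.844e-04  f'(a)=-1.306e-01  a ← 28.575800 − (+3.844e-04/-1.306e-01) = 28.578744
iter 3: u=0.574360  f(a)=+6.070e-08  f'(a)=-1.305e-01  a ← 28.578744 − (+6.070e-08/-1.305e-01) = 28.578744
iter 4: u=0.574360  f(a)=+0.000e+00  f'(a)=-1.305e-01  a ← 28.578744 − (+0.000e+00/-1.305e-01) = 28.578744
converged: |Δa| < 1e-12 after 4 iterations
sag = a·(cosh(S/(2a)) − 1) = 28.578744·(cosh(0.574360) − 1) = 4.844943
T_max/T_min = cosh(S/(2a)) = 1.169530

a=28.579 sag=4.845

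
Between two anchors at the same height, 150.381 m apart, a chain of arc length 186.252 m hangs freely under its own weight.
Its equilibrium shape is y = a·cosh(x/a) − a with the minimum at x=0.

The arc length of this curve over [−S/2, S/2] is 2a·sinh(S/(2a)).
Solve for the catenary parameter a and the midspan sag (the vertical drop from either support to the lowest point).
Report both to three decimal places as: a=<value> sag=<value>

seed: a₀ = √(S³/(24(L−S))) = √(150.381³/(24·35.871)) = 62.850985
iter 1: u=1.196330  f(a)=+2.656e+00  f'(a)=-1.313e+00  a ← 62.850985 − (+2.656e+00/-1.313e+00) = 64.873342
iter 2: u=1.159035  f(a)=+1.336e-01  f'(a)=-1.184e+00  a ← 64.873342 − (+1.336e-01/-1.184e+00) = 64.986143
iter 3: u=1.157024  f(a)=+3.775e-04  f'(a)=-1.178e+00  a ← 64.986143 − (+3.775e-04/-1.178e+00) = 64.986463
iter 4: u=1.157018  f(a)=+3.034e-09  f'(a)=-1.178e+00  a ← 64.986463 − (+3.034e-09/-1.178e+00) = 64.986463
iter 5: u=1.157018  f(a)=-2.842e-14  f'(a)=-1.178e+00  a ← 64.986463 − (-2.842e-14/-1.178e+00) = 64.986463
converged: |Δa| < 1e-12 after 5 iterations
sag = a·(cosh(S/(2a)) − 1) = 64.986463·(cosh(1.157018) − 1) = 48.572738
T_max/T_min = cosh(S/(2a)) = 1.747429

a=64.986 sag=48.573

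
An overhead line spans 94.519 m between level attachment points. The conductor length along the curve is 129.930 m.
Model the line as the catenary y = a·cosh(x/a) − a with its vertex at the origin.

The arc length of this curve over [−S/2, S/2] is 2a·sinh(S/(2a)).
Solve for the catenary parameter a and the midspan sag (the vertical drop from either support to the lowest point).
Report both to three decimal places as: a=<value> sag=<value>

seed: a₀ = √(S³/(24(L−S))) = √(94.519³/(24·35.411)) = 31.521288
iter 1: u=1.499288  f(a)=+4.200e+00  f'(a)=-2.794e+00  a ← 31.521288 − (+4.200e+00/-2.794e+00) = 33.024354
iter 2: u=1.431050  f(a)=+3.191e-01  f'(a)=-2.384e+00  a ← 33.024354 − (+3.191e-01/-2.384e+00) = 33.158180
iter 3: u=1.425274  f(a)=+2.177e-03  f'(a)=-2.352e+00  a ← 33.158180 − (+2.177e-03/-2.352e+00) = 33.159106
iter 4: u=1.425234  f(a)=+1.028e-07  f'(a)=-2.352e+00  a ← 33.159106 − (+1.028e-07/-2.352e+00) = 33.159106
iter 5: u=1.425234  f(a)=-5.684e-14  f'(a)=-2.352e+00  a ← 33.159106 − (-5.684e-14/-2.352e+00) = 33.159106
converged: |Δa| < 1e-12 after 5 iterations
sag = a·(cosh(S/(2a)) − 1) = 33.159106·(cosh(1.425234) − 1) = 39.779070
T_max/T_min = cosh(S/(2a)) = 2.199642

a=33.159 sag=39.779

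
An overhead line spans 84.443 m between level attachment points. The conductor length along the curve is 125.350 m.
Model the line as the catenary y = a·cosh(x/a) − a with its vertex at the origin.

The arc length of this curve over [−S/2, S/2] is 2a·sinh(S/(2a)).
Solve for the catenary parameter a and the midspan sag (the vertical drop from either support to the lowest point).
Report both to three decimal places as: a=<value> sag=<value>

a=26.396 sag=41.611

seed: a₀ = √(S³/(24(L−S))) = √(84.443³/(24·40.907)) = 24.765155
iter 1: u=1.704875  f(a)=+6.373e+00  f'(a)=-4.369e+00  a ← 24.765155 − (+6.373e+00/-4.369e+00) = 26.223940
iter 2: u=1.610036  f(a)=+6.066e-01  f'(a)=-3.574e+00  a ← 26.223940 − (+6.066e-01/-3.574e+00) = 26.393668
iter 3: u=1.599683  f(a)=+6.769e-03  f'(a)=-3.494e+00  a ← 26.393668 − (+6.769e-03/-3.494e+00) = 26.395605
iter 4: u=1.599566  f(a)=+8.640e-07  f'(a)=-3.493e+00  a ← 26.395605 − (+8.640e-07/-3.493e+00) = 26.395606
iter 5: u=1.599566  f(a)=+2.842e-14  f'(a)=-3.493e+00  a ← 26.395606 − (+2.842e-14/-3.493e+00) = 26.395606
converged: |Δa| < 1e-12 after 5 iterations
sag = a·(cosh(S/(2a)) − 1) = 26.395606·(cosh(1.599566) − 1) = 41.610891
T_max/T_min = cosh(S/(2a)) = 2.576433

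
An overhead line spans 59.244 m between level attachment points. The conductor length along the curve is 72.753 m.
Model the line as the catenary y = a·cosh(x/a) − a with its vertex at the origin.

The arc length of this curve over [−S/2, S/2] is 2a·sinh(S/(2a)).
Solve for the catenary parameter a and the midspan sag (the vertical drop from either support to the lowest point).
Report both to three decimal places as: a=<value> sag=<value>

seed: a₀ = √(S³/(24(L−S))) = √(59.244³/(24·13.509)) = 25.324993
iter 1: u=1.169675  f(a)=+9.548e-01  f'(a)=-1.220e+00  a ← 25.324993 − (+9.548e-01/-1.220e+00) = 26.107528
iter 2: u=1.134615  f(a)=+4.604e-02  f'(a)=-1.105e+00  a ← 26.107528 − (+4.604e-02/-1.105e+00) = 26.149193
iter 3: u=1.132807  f(a)=+1.191e-04  f'(a)=-1.099e+00  a ← 26.149193 − (+1.191e-04/-1.099e+00) = 26.149301
iter 4: u=1.132803  f(a)=+8.009e-10  f'(a)=-1.099e+00  a ← 26.149301 − (+8.009e-10/-1.099e+00) = 26.149301
iter 5: u=1.132803  f(a)=+0.000e+00  f'(a)=-1.099e+00  a ← 26.149301 − (+0.000e+00/-1.099e+00) = 26.149301
converged: |Δa| < 1e-12 after 5 iterations
sag = a·(cosh(S/(2a)) − 1) = 26.149301·(cosh(1.132803) − 1) = 18.650651
T_max/T_min = cosh(S/(2a)) = 1.713237

a=26.149 sag=18.651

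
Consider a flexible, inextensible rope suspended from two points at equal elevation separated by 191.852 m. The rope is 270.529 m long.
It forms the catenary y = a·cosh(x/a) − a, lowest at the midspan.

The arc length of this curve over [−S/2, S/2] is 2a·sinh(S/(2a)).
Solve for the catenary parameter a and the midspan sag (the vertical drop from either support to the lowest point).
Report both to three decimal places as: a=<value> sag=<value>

seed: a₀ = √(S³/(24(L−S))) = √(191.852³/(24·78.677)) = 61.153312
iter 1: u=1.568615  f(a)=+1.027e+01  f'(a)=-3.264e+00  a ← 61.153312 − (+1.027e+01/-3.264e+00) = 64.298173
iter 2: u=1.491893  f(a)=+8.451e-01  f'(a)=-2.747e+00  a ← 64.298173 − (+8.451e-01/-2.747e+00) = 64.605788
iter 3: u=1.484790  f(a)=+6.862e-03  f'(a)=-2.703e+00  a ← 64.605788 − (+6.862e-03/-2.703e+00) = 64.608327
iter 4: u=1.484731  f(a)=+4.604e-07  f'(a)=-2.702e+00  a ← 64.608327 − (+4.604e-07/-2.702e+00) = 64.608327
iter 5: u=1.484731  f(a)=+5.684e-14  f'(a)=-2.702e+00  a ← 64.608327 − (+5.684e-14/-2.702e+00) = 64.608327
converged: |Δa| < 1e-12 after 5 iterations
sag = a·(cosh(S/(2a)) − 1) = 64.608327·(cosh(1.484731) − 1) = 85.294044
T_max/T_min = cosh(S/(2a)) = 2.320171

a=64.608 sag=85.294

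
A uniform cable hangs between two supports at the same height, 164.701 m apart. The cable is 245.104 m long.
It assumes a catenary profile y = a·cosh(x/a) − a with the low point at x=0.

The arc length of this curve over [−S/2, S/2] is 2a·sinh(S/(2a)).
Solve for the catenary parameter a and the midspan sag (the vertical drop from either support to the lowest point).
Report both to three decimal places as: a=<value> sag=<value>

seed: a₀ = √(S³/(24(L−S))) = √(164.701³/(24·80.403)) = 48.117450
iter 1: u=1.711448  f(a)=+1.263e+01  f'(a)=-4.429e+00  a ← 48.117450 − (+1.263e+01/-4.429e+00) = 50.969301
iter 2: u=1.615688  f(a)=+1.210e+00  f'(a)=-3.618e+00  a ← 50.969301 − (+1.210e+00/-3.618e+00) = 51.303781
iter 3: u=1.605155  f(a)=+1.370e-02  f'(a)=-3.536e+00  a ← 51.303781 − (+1.370e-02/-3.536e+00) = 51.307656
iter 4: u=1.605033  f(a)=+1.801e-06  f'(a)=-3.535e+00  a ← 51.307656 − (+1.801e-06/-3.535e+00) = 51.307657
iter 5: u=1.605033  f(a)=+0.000e+00  f'(a)=-3.535e+00  a ← 51.307657 − (+0.000e+00/-3.535e+00) = 51.307657
converged: |Δa| < 1e-12 after 5 iterations
sag = a·(cosh(S/(2a)) − 1) = 51.307657·(cosh(1.605033) − 1) = 81.551172
T_max/T_min = cosh(S/(2a)) = 2.589454

a=51.308 sag=81.551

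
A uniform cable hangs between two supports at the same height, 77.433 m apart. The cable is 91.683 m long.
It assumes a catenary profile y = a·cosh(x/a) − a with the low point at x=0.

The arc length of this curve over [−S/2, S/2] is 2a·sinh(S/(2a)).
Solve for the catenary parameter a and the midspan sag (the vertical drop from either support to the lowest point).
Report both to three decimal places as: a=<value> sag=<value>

seed: a₀ = √(S³/(24(L−S))) = √(77.433³/(24·14.250)) = 36.844789
iter 1: u=1.050800  f(a)=+8.077e-01  f'(a)=-8.624e-01  a ← 36.844789 − (+8.077e-01/-8.624e-01) = 37.781439
iter 2: u=1.024749  f(a)=+3.183e-02  f'(a)=-7.956e-01  a ← 37.781439 − (+3.183e-02/-7.956e-01) = 37.821441
iter 3: u=1.023665  f(a)=+5.390e-05  f'(a)=-7.929e-01  a ← 37.821441 − (+5.390e-05/-7.929e-01) = 37.821509
iter 4: u=1.023664  f(a)=+1.551e-10  f'(a)=-7.929e-01  a ← 37.821509 − (+1.551e-10/-7.929e-01) = 37.821509
iter 5: u=1.023664  f(a)=+0.000e+00  f'(a)=-7.929e-01  a ← 37.821509 − (+0.000e+00/-7.929e-01) = 37.821509
converged: |Δa| < 1e-12 after 5 iterations
sag = a·(cosh(S/(2a)) − 1) = 37.821509·(cosh(1.023664) − 1) = 21.608363
T_max/T_min = cosh(S/(2a)) = 1.571325

a=37.822 sag=21.608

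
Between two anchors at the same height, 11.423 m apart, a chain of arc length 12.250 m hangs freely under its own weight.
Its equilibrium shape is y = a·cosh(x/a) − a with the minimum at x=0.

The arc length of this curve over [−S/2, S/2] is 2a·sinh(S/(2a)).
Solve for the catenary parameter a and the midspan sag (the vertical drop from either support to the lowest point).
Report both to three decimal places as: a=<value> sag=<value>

a=8.758 sag=1.929

seed: a₀ = √(S³/(24(L−S))) = √(11.423³/(24·0.827)) = 8.665864
iter 1: u=0.659080  f(a)=+1.815e-02  f'(a)=-1.993e-01  a ← 8.665864 − (+1.815e-02/-1.993e-01) = 8.756934
iter 2: u=0.652226  f(a)=+2.901e-04  f'(a)=-1.930e-01  a ← 8.756934 − (+2.901e-04/-1.930e-01) = 8.758437
iter 3: u=0.652114  f(a)=+7.676e-08  f'(a)=-1.929e-01  a ← 8.758437 − (+7.676e-08/-1.929e-01) = 8.758438
iter 4: u=0.652114  f(a)=+7.105e-15  f'(a)=-1.929e-01  a ← 8.758438 − (+7.105e-15/-1.929e-01) = 8.758438
converged: |Δa| < 1e-12 after 4 iterations
sag = a·(cosh(S/(2a)) − 1) = 8.758438·(cosh(0.652114) − 1) = 1.929212
T_max/T_min = cosh(S/(2a)) = 1.220269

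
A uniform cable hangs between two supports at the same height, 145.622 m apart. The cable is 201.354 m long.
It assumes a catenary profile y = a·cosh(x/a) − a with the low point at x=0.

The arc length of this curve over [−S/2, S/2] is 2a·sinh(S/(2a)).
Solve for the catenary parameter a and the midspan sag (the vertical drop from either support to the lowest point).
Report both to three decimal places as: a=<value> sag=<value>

seed: a₀ = √(S³/(24(L−S))) = √(145.622³/(24·55.732)) = 48.048801
iter 1: u=1.515355  f(a)=+6.760e+00  f'(a)=-2.898e+00  a ← 48.048801 − (+6.760e+00/-2.898e+00) = 50.381404
iter 2: u=1.445196  f(a)=+5.235e-01  f'(a)=-2.465e+00  a ← 50.381404 − (+5.235e-01/-2.465e+00) = 50.593744
iter 3: u=1.439130  f(a)=+3.721e-03  f'(a)=-2.430e+00  a ← 50.593744 − (+3.721e-03/-2.430e+00) = 50.595275
iter 4: u=1.439087  f(a)=+1.909e-07  f'(a)=-2.430e+00  a ← 50.595275 − (+1.909e-07/-2.430e+00) = 50.595275
iter 5: u=1.439087  f(a)=+0.000e+00  f'(a)=-2.430e+00  a ← 50.595275 − (+0.000e+00/-2.430e+00) = 50.595275
converged: |Δa| < 1e-12 after 5 iterations
sag = a·(cosh(S/(2a)) − 1) = 50.595275·(cosh(1.439087) − 1) = 62.080100
T_max/T_min = cosh(S/(2a)) = 2.226994

a=50.595 sag=62.080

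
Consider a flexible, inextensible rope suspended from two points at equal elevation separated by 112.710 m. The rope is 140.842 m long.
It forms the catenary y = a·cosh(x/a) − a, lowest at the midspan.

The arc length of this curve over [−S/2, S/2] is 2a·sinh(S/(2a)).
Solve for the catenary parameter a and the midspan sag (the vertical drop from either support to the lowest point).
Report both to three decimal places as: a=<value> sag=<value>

seed: a₀ = √(S³/(24(L−S))) = √(112.710³/(24·28.132)) = 46.050860
iter 1: u=1.223756  f(a)=+2.183e+00  f'(a)=-1.415e+00  a ← 46.050860 − (+2.183e+00/-1.415e+00) = 47.593953
iter 2: u=1.184079  f(a)=+1.145e-01  f'(a)=-1.270e+00  a ← 47.593953 − (+1.145e-01/-1.270e+00) = 47.684145
iter 3: u=1.181839  f(a)=+3.539e-04  f'(a)=-1.262e+00  a ← 47.684145 − (+3.539e-04/-1.262e+00) = 47.684426
iter 4: u=1.181832  f(a)=+3.401e-09  f'(a)=-1.262e+00  a ← 47.684426 − (+3.401e-09/-1.262e+00) = 47.684426
iter 5: u=1.181832  f(a)=+2.842e-14  f'(a)=-1.262e+00  a ← 47.684426 − (+2.842e-14/-1.262e+00) = 47.684426
converged: |Δa| < 1e-12 after 5 iterations
sag = a·(cosh(S/(2a)) − 1) = 47.684426·(cosh(1.181832) − 1) = 37.362160
T_max/T_min = cosh(S/(2a)) = 1.783530

a=47.684 sag=37.362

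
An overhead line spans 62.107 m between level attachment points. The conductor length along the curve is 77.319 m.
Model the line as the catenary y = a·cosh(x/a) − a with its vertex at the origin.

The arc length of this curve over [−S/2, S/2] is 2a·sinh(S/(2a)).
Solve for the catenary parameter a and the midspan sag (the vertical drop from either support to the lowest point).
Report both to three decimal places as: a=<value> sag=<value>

a=26.509 sag=20.366

seed: a₀ = √(S³/(24(L−S))) = √(62.107³/(24·15.212)) = 25.616043
iter 1: u=1.212268  f(a)=+1.158e+00  f'(a)=-1.372e+00  a ← 25.616043 − (+1.158e+00/-1.372e+00) = 26.460058
iter 2: u=1.173599  f(a)=+5.968e-02  f'(a)=-1.234e+00  a ← 26.460058 − (+5.968e-02/-1.234e+00) = 26.508438
iter 3: u=1.171457  f(a)=+1.777e-04  f'(a)=-1.226e+00  a ← 26.508438 − (+1.777e-04/-1.226e+00) = 26.508583
iter 4: u=1.171451  f(a)=+1.585e-09  f'(a)=-1.226e+00  a ← 26.508583 − (+1.585e-09/-1.226e+00) = 26.508583
iter 5: u=1.171451  f(a)=+0.000e+00  f'(a)=-1.226e+00  a ← 26.508583 − (+0.000e+00/-1.226e+00) = 26.508583
converged: |Δa| < 1e-12 after 5 iterations
sag = a·(cosh(S/(2a)) − 1) = 26.508583·(cosh(1.171451) − 1) = 20.366377
T_max/T_min = cosh(S/(2a)) = 1.768294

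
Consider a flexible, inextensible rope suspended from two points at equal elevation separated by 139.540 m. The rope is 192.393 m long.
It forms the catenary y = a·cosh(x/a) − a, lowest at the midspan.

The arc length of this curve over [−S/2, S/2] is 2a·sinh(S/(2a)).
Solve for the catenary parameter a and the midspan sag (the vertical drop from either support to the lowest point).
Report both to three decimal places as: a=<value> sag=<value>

a=48.711 sag=59.115

seed: a₀ = √(S³/(24(L−S))) = √(139.540³/(24·52.853)) = 46.281522
iter 1: u=1.507513  f(a)=+6.341e+00  f'(a)=-2.847e+00  a ← 46.281522 − (+6.341e+00/-2.847e+00) = 48.508831
iter 2: u=1.438295  f(a)=+4.865e-01  f'(a)=-2.425e+00  a ← 48.508831 − (+4.865e-01/-2.425e+00) = 48.709410
iter 3: u=1.432372  f(a)=+3.389e-03  f'(a)=-2.392e+00  a ← 48.709410 − (+3.389e-03/-2.392e+00) = 48.710827
iter 4: u=1.432330  f(a)=+1.671e-07  f'(a)=-2.392e+00  a ← 48.710827 − (+1.671e-07/-2.392e+00) = 48.710827
iter 5: u=1.432330  f(a)=-5.684e-14  f'(a)=-2.392e+00  a ← 48.710827 − (-5.684e-14/-2.392e+00) = 48.710827
converged: |Δa| < 1e-12 after 5 iterations
sag = a·(cosh(S/(2a)) − 1) = 48.710827·(cosh(1.432330) − 1) = 59.115474
T_max/T_min = cosh(S/(2a)) = 2.213600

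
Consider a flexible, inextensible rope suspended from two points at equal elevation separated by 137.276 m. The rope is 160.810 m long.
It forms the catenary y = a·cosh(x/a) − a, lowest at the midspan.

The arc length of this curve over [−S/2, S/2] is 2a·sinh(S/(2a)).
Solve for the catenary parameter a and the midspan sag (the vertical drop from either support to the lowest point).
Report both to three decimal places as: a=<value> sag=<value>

seed: a₀ = √(S³/(24(L−S))) = √(137.276³/(24·23.534)) = 67.676584
iter 1: u=1.014206  f(a)=+1.240e+00  f'(a)=-7.697e-01  a ← 67.676584 − (+1.240e+00/-7.697e-01) = 69.288170
iter 2: u=0.990616  f(a)=+4.569e-02  f'(a)=-7.139e-01  a ← 69.288170 − (+4.569e-02/-7.139e-01) = 69.352168
iter 3: u=0.989702  f(a)=+6.724e-05  f'(a)=-7.118e-01  a ← 69.352168 − (+6.724e-05/-7.118e-01) = 69.352263
iter 4: u=0.989701  f(a)=+1.461e-10  f'(a)=-7.118e-01  a ← 69.352263 − (+1.461e-10/-7.118e-01) = 69.352263
iter 5: u=0.989701  f(a)=-2.842e-14  f'(a)=-7.118e-01  a ← 69.352263 − (-2.842e-14/-7.118e-01) = 69.352263
converged: |Δa| < 1e-12 after 5 iterations
sag = a·(cosh(S/(2a)) − 1) = 69.352263·(cosh(0.989701) − 1) = 36.830129
T_max/T_min = cosh(S/(2a)) = 1.531059

a=69.352 sag=36.830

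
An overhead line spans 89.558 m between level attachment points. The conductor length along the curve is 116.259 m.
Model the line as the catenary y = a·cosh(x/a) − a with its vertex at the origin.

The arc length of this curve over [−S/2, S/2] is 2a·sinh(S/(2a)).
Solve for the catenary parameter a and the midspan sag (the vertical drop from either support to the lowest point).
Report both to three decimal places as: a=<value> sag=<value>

seed: a₀ = √(S³/(24(L−S))) = √(89.558³/(24·26.701)) = 33.480135
iter 1: u=1.337480  f(a)=+2.492e+00  f'(a)=-1.899e+00  a ← 33.480135 − (+2.492e+00/-1.899e+00) = 34.792520
iter 2: u=1.287030  f(a)=+1.540e-01  f'(a)=-1.671e+00  a ← 34.792520 − (+1.540e-01/-1.671e+00) = 34.884707
iter 3: u=1.283628  f(a)=+6.742e-04  f'(a)=-1.656e+00  a ← 34.884707 − (+6.742e-04/-1.656e+00) = 34.885114
iter 4: u=1.283613  f(a)=+1.304e-08  f'(a)=-1.656e+00  a ← 34.885114 − (+1.304e-08/-1.656e+00) = 34.885114
iter 5: u=1.283613  f(a)=-2.842e-14  f'(a)=-1.656e+00  a ← 34.885114 − (-2.842e-14/-1.656e+00) = 34.885114
converged: |Δa| < 1e-12 after 5 iterations
sag = a·(cosh(S/(2a)) − 1) = 34.885114·(cosh(1.283613) − 1) = 32.908765
T_max/T_min = cosh(S/(2a)) = 1.943347

a=34.885 sag=32.909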